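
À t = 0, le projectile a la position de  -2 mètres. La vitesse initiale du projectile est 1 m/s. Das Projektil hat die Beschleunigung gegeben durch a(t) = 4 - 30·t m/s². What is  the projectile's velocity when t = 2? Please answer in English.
To solve this, we need to take 1 integral of our acceleration equation a(t) = 4 - 30·t. The antiderivative of acceleration, with v(0) = 1, gives velocity: v(t) = -15·t^2 + 4·t + 1. From the given velocity equation v(t) = -15·t^2 + 4·t + 1, we substitute t = 2 to get v = -51.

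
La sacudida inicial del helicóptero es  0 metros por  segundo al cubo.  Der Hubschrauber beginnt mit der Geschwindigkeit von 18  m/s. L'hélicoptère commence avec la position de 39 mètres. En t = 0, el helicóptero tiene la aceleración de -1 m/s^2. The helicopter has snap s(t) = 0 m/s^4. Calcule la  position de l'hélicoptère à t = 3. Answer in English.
We must find the antiderivative of our snap equation s(t) = 0 4 times. The integral of snap is jerk. Using j(0) = 0, we get j(t) = 0. Integrating jerk and using the initial condition a(0) = -1, we get a(t) = -1. Taking ∫a(t)dt and applying v(0) = 18, we find v(t) = 18 - t. The antiderivative of velocity, with x(0) = 39, gives position: x(t) = -t^2/2 + 18·t + 39. Using x(t) = -t^2/2 + 18·t + 39 and substituting t = 3, we find x = 177/2.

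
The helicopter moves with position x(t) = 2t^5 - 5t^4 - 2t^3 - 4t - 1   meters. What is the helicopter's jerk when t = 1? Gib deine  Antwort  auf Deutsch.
Wir müssen unsere Gleichung für die Position x(t) = 2·t^5 - 5·t^4 - 2·t^3 - 4·t - 1 3-mal ableiten. Durch Ableiten von der Position erhalten wir die Geschwindigkeit: v(t) = 10·t^4 - 20·t^3 - 6·t^2 - 4. Durch Ableiten von der Geschwindigkeit erhalten wir die Beschleunigung: a(t) = 40·t^3 - 60·t^2 - 12·t. Die Ableitung von der Beschleunigung ergibt den Ruck: j(t) = 120·t^2 - 120·t - 12. Wir haben den Ruck j(t) = 120·t^2 - 120·t - 12. Durch Einsetzen von t = 1: j(1) = -12.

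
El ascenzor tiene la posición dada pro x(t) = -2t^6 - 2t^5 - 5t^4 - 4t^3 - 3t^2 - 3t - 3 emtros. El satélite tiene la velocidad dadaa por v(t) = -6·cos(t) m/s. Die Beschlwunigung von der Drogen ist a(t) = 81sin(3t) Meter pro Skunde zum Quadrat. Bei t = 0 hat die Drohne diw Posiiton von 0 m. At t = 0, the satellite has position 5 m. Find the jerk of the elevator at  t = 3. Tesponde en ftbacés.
Nous devons dériver notre équation de la position x(t) = -2·t^6 - 2·t^5 - 5·t^4 - 4·t^3 - 3·t^2 - 3·t - 3 3 fois. En dérivant la position, nous obtenons la vitesse: v(t) = -12·t^5 - 10·t^4 - 20·t^3 - 12·t^2 - 6·t - 3. La dérivée de la vitesse donne l'accélération: a(t) = -60·t^4 - 40·t^3 - 60·t^2 - 24·t - 6. En dérivant l'accélération, nous obtenons le jerk: j(t) = -240·t^3 - 120·t^2 - 120·t - 24. En utilisant j(t) = -240·t^3 - 120·t^2 - 120·t - 24 et en substituant t = 3, nous trouvons j = -7944.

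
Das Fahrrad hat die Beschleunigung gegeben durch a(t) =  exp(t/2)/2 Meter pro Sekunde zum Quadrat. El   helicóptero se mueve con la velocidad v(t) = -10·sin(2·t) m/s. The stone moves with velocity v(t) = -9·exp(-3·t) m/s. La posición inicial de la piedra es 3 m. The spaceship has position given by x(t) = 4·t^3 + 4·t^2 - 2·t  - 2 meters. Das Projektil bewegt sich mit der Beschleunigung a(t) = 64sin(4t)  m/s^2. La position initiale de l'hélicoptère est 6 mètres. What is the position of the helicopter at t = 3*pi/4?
We need to integrate our velocity equation v(t) = -10·sin(2·t) 1 time. The integral of velocity is position. Using x(0) = 6, we get x(t) = 5·cos(2·t) + 1. From the given position equation x(t) = 5·cos(2·t) + 1, we substitute t = 3*pi/4 to get x = 1.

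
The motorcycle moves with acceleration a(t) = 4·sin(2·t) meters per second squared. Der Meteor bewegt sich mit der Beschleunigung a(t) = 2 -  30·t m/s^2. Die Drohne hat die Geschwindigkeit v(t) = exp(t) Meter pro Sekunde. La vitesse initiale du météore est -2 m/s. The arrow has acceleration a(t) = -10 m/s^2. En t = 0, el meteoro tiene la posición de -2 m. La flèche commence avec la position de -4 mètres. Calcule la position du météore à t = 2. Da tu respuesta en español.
Necesitamos integrar nuestra ecuación de la aceleración a(t) = 2 - 30·t 2 veces. La integral de la aceleración es la velocidad. Usando v(0) = -2, obtenemos v(t) = -15·t^2 + 2·t - 2. Integrando la velocidad y usando la condición inicial x(0) = -2, obtenemos x(t) = -5·t^3 + t^2 - 2·t - 2. Usando x(t) = -5·t^3 + t^2 - 2·t - 2 y sustituyendo t = 2, encontramos x = -42.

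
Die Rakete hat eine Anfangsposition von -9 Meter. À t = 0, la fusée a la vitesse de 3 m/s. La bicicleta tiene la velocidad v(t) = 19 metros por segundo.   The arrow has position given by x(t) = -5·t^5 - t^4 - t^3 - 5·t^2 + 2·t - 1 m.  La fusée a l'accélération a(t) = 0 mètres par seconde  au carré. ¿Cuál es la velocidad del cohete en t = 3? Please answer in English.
Starting from acceleration a(t) = 0, we take 1 integral. Finding the integral of a(t) and using v(0) = 3: v(t) = 3. We have velocity v(t) = 3. Substituting t = 3: v(3) = 3.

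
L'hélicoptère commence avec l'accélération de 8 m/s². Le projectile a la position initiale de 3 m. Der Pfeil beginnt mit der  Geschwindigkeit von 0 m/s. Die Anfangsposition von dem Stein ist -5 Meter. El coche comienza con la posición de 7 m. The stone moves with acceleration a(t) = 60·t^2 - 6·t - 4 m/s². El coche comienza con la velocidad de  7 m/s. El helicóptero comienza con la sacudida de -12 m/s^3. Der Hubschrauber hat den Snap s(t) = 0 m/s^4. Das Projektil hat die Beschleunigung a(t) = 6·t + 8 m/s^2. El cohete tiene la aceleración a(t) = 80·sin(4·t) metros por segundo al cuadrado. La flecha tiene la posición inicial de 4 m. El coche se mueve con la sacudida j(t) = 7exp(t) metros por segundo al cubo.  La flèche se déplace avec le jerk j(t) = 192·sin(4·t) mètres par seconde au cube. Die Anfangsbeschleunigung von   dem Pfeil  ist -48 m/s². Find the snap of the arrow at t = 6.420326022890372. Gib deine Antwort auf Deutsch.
Ausgehend von dem Ruck j(t) = 192·sin(4·t), nehmen wir 1 Ableitung. Mit d/dt von j(t) finden wir s(t) = 768·cos(4·t). Mit s(t) = 768·cos(4·t) und Einsetzen von t = 6.420326022890372, finden wir s = 655.315057653354.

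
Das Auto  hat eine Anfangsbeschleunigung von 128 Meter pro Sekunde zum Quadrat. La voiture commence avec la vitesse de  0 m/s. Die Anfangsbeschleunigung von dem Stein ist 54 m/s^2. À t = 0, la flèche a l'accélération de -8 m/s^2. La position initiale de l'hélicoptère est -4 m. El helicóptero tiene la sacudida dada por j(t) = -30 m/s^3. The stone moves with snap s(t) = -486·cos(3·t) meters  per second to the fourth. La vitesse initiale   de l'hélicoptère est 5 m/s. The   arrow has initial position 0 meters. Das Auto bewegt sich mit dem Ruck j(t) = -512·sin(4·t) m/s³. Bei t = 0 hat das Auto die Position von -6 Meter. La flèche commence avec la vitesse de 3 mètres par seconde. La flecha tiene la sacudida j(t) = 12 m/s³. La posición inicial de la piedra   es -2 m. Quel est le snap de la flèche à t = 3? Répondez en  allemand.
Wir müssen unsere Gleichung für den Ruck j(t) = 12 1-mal ableiten. Mit d/dt von j(t) finden wir s(t) = 0. Wir haben den Snap s(t) = 0. Durch Einsetzen von t = 3: s(3) = 0.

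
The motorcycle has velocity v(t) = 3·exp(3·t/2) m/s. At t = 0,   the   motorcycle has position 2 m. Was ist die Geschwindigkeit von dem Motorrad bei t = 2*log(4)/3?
Mit v(t) = 3·exp(3·t/2) und Einsetzen von t = 2*log(4)/3, finden wir v = 12.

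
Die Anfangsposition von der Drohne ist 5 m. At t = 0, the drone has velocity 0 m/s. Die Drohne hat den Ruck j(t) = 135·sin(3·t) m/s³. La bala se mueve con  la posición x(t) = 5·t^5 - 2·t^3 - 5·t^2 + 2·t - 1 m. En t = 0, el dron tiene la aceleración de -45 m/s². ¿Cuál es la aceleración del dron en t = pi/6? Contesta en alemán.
Ausgehend von dem Ruck j(t) = 135·sin(3·t), nehmen wir 1 Stammfunktion. Mit ∫j(t)dt und Anwendung von a(0) = -45, finden wir a(t) = -45·cos(3·t). Wir haben die Beschleunigung a(t) = -45·cos(3·t). Durch Einsetzen von t = pi/6: a(pi/6) = 0.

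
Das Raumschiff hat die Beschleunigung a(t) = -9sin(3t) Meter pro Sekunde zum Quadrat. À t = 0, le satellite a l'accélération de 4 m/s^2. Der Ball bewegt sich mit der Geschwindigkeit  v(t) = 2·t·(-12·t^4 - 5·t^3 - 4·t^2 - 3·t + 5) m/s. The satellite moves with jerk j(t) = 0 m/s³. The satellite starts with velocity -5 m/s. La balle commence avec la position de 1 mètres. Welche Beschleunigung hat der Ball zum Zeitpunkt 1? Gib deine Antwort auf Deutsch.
Um dies zu lösen, müssen wir 1 Ableitung unserer Gleichung für die Geschwindigkeit v(t) = 2·t·(-12·t^4 - 5·t^3 - 4·t^2 - 3·t + 5) nehmen. Die Ableitung von der Geschwindigkeit ergibt die Beschleunigung: a(t) = -24·t^4 - 10·t^3 - 8·t^2 + 2·t·(-48·t^3 - 15·t^2 - 8·t - 3) - 6·t + 10. Mit a(t) = -24·t^4 - 10·t^3 - 8·t^2 + 2·t·(-48·t^3 - 15·t^2 - 8·t - 3) - 6·t + 10 und Einsetzen von t = 1, finden wir a = -186.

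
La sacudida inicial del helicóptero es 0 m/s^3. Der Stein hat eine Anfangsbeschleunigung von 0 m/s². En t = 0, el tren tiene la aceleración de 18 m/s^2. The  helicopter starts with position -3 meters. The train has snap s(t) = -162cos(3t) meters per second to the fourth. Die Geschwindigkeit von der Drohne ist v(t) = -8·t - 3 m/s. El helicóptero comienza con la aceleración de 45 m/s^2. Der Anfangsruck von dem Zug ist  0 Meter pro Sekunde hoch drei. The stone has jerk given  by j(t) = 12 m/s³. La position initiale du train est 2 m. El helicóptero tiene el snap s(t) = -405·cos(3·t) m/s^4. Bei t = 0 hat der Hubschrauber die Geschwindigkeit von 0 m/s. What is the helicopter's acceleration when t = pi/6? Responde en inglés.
To find the answer, we compute 2 integrals of s(t) = -405·cos(3·t). Taking ∫s(t)dt and applying j(0) = 0, we find j(t) = -135·sin(3·t). The integral of jerk, with a(0) = 45, gives acceleration: a(t) = 45·cos(3·t). We have acceleration a(t) = 45·cos(3·t). Substituting t = pi/6: a(pi/6) = 0.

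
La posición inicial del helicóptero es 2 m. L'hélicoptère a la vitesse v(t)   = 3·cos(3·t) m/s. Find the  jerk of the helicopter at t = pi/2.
We must differentiate our velocity equation v(t) = 3·cos(3·t) 2 times. Taking d/dt of v(t), we find a(t) = -9·sin(3·t). The derivative of acceleration gives jerk: j(t) = -27·cos(3·t). Using j(t) = -27·cos(3·t) and substituting t = pi/2, we find j = 0.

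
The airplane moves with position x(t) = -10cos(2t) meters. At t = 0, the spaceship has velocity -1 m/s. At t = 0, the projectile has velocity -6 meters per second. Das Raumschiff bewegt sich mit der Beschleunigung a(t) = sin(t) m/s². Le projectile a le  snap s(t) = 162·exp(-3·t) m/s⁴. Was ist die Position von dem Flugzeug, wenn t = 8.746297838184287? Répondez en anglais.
From the given position equation x(t) = -10·cos(2·t), we substitute t = 8.746297838184287 to get x = -2.12210163268582.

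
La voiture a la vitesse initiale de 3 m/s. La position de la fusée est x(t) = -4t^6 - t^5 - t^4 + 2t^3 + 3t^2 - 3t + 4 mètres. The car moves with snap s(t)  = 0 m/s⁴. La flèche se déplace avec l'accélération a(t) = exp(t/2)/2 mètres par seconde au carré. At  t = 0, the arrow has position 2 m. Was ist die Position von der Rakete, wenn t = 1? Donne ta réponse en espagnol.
De la ecuación de la posición x(t) = -4·t^6 - t^5 - t^4 + 2·t^3 + 3·t^2 - 3·t + 4, sustituimos t = 1 para obtener x = 0.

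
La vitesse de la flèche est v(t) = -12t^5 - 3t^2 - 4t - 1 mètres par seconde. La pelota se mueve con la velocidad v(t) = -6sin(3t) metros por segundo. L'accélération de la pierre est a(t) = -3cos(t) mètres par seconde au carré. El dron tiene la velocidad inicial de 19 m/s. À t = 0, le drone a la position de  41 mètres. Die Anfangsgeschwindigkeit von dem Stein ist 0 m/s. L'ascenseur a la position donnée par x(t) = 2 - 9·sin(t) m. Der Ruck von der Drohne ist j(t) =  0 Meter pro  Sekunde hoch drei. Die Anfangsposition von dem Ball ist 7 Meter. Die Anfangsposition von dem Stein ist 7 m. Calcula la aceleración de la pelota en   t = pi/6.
Debemos derivar nuestra ecuación de la velocidad v(t) = -6·sin(3·t) 1 vez. Tomando d/dt de v(t), encontramos a(t) = -18·cos(3·t). Tenemos la aceleración a(t) = -18·cos(3·t). Sustituyendo t = pi/6: a(pi/6) = 0.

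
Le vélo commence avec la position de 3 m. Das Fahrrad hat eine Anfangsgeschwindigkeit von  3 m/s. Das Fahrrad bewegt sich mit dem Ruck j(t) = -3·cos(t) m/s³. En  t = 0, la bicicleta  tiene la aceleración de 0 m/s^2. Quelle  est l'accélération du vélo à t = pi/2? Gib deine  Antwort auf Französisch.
En partant du jerk j(t) = -3·cos(t), nous prenons 1 intégrale. En prenant ∫j(t)dt et en appliquant a(0) = 0, nous trouvons a(t) = -3·sin(t). De l'équation de l'accélération a(t) = -3·sin(t), nous substituons t = pi/2 pour obtenir a = -3.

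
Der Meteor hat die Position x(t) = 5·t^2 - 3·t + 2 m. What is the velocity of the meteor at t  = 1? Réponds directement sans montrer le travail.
The velocity at t = 1 is v = 7.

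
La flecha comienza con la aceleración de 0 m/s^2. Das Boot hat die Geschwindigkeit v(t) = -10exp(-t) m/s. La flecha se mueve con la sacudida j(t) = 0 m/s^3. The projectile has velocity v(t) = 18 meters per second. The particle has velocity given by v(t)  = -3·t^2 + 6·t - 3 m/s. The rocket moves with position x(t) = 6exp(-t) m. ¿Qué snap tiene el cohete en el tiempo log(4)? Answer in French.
Nous devons dériver notre équation de la position x(t) = 6·exp(-t) 4 fois. En prenant d/dt de x(t), nous trouvons v(t) = -6·exp(-t). En prenant d/dt de v(t), nous trouvons a(t) = 6·exp(-t). En dérivant l'accélération, nous obtenons le jerk: j(t) = -6·exp(-t). La dérivée du jerk donne le snap: s(t) = 6·exp(-t). Nous avons le snap s(t) = 6·exp(-t). En substituant t = log(4): s(log(4)) = 3/2.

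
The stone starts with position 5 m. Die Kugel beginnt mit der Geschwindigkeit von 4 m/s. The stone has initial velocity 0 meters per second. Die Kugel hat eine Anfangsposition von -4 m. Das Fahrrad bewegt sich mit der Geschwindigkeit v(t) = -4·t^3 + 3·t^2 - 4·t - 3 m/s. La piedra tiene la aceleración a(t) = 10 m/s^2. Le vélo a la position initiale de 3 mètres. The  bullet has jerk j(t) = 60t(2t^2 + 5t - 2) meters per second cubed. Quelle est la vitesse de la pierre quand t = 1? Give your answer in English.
We need to integrate our acceleration equation a(t) = 10 1 time. Finding the integral of a(t) and using v(0) = 0: v(t) = 10·t. From the given velocity equation v(t) = 10·t, we substitute t = 1 to get v = 10.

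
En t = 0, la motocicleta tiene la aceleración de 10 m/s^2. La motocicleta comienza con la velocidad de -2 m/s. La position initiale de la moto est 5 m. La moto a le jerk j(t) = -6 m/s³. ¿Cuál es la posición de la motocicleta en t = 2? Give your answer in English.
To solve this, we need to take 3 integrals of our jerk equation j(t) = -6. Integrating jerk and using the initial condition a(0) = 10, we get a(t) = 10 - 6·t. The integral of acceleration, with v(0) = -2, gives velocity: v(t) = -3·t^2 + 10·t - 2. Taking ∫v(t)dt and applying x(0) = 5, we find x(t) = -t^3 + 5·t^2 - 2·t + 5. We have position x(t) = -t^3 + 5·t^2 - 2·t + 5. Substituting t = 2: x(2) = 13.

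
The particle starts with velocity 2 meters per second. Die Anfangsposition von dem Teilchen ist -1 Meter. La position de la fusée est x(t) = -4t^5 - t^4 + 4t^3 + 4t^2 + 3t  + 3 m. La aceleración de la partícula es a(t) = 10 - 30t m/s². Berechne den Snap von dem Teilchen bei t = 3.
Ausgehend von der Beschleunigung a(t) = 10 - 30·t, nehmen wir 2 Ableitungen. Durch Ableiten von der Beschleunigung erhalten wir den Ruck: j(t) = -30. Mit d/dt von j(t) finden wir s(t) = 0. Mit s(t) = 0 und Einsetzen von t = 3, finden wir s = 0.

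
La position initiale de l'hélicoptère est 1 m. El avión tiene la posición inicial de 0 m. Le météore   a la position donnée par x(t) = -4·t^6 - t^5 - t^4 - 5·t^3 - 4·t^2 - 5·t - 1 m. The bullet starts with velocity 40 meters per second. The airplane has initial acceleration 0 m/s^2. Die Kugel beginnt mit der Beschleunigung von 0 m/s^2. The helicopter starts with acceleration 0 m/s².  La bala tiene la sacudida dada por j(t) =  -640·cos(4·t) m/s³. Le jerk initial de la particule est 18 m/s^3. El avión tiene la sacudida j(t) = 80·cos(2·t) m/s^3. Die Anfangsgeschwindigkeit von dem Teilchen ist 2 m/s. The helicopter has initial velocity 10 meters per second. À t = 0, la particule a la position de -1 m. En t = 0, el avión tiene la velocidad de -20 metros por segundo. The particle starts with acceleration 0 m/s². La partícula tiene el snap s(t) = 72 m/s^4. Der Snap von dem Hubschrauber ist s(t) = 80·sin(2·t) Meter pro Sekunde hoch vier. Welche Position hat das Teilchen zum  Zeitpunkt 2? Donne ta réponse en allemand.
Um dies zu lösen, müssen wir 4 Stammfunktionen unserer Gleichung für den Snap s(t) = 72 finden. Durch Integration von dem Snap und Verwendung der Anfangsbedingung j(0) = 18, erhalten wir j(t) = 72·t + 18. Die Stammfunktion von dem Ruck ist die Beschleunigung. Mit a(0) = 0 erhalten wir a(t) = 18·t·(2·t + 1). Die Stammfunktion von der Beschleunigung, mit v(0) = 2, ergibt die Geschwindigkeit: v(t) = 12·t^3 + 9·t^2 + 2. Das Integral von der Geschwindigkeit ist die Position. Mit x(0) = -1 erhalten wir x(t) = 3·t^4 + 3·t^3 + 2·t - 1. Wir haben die Position x(t) = 3·t^4 + 3·t^3 + 2·t - 1. Durch Einsetzen von t = 2: x(2) = 75.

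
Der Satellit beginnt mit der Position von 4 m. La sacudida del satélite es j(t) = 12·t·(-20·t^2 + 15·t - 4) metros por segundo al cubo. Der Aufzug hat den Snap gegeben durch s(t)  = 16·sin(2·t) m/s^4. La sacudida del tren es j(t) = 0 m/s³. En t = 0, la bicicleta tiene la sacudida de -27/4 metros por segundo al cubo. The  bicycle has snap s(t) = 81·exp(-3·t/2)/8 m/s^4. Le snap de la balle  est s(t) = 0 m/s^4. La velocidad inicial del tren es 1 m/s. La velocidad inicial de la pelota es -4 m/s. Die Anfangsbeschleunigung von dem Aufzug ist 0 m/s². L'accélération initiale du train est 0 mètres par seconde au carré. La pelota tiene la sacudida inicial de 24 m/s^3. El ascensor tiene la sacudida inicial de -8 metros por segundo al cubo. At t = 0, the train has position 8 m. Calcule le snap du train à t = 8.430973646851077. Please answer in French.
Pour résoudre ceci, nous devons prendre 1 dérivée de notre équation du jerk j(t) = 0. En dérivant le jerk, nous obtenons le snap: s(t) = 0. En utilisant s(t) = 0 et en substituant t = 8.430973646851077, nous trouvons s = 0.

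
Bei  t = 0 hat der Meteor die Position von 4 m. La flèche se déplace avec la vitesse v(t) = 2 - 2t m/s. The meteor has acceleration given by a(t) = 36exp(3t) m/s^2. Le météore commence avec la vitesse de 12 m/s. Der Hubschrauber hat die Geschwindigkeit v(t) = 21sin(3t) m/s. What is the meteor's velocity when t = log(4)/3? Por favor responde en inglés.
To solve this, we need to take 1 antiderivative of our acceleration equation a(t) = 36·exp(3·t). Integrating acceleration and using the initial condition v(0) = 12, we get v(t) = 12·exp(3·t). Using v(t) = 12·exp(3·t) and substituting t = log(4)/3, we find v = 48.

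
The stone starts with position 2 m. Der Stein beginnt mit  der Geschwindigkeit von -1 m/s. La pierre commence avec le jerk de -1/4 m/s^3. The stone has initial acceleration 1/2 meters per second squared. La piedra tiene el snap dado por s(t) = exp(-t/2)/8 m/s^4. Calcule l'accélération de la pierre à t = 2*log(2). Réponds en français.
Nous devons intégrer notre équation du snap s(t) = exp(-t/2)/8 2 fois. L'intégrale du snap est le jerk. En utilisant j(0) = -1/4, nous obtenons j(t) = -exp(-t/2)/4. En intégrant le jerk et en utilisant la condition initiale a(0) = 1/2, nous obtenons a(t) = exp(-t/2)/2. Nous avons l'accélération a(t) = exp(-t/2)/2. En substituant t = 2*log(2): a(2*log(2)) = 1/4.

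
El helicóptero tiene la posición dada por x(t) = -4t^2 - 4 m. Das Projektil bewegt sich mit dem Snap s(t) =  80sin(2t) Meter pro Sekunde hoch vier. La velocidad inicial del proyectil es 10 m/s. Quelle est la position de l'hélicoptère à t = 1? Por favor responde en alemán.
Aus der Gleichung für die Position x(t) = -4·t^2 - 4, setzen wir t = 1 ein und erhalten x = -8.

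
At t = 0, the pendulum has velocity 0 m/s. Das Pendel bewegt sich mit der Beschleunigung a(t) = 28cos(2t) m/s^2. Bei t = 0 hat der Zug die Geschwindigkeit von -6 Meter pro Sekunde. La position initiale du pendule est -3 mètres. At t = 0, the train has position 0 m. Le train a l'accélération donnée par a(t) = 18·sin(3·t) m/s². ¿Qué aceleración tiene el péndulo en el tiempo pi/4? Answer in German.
Aus der Gleichung für die Beschleunigung a(t) = 28·cos(2·t), setzen wir t = pi/4 ein und erhalten a = 0.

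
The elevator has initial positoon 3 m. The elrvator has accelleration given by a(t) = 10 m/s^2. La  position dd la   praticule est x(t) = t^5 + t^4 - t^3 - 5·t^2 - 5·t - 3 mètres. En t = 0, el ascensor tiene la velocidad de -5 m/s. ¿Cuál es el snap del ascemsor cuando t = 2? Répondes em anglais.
To solve this, we need to take 2 derivatives of our acceleration equation a(t) = 10. Taking d/dt of a(t), we find j(t) = 0. The derivative of jerk gives snap: s(t) = 0. Using s(t) = 0 and substituting t = 2, we find s = 0.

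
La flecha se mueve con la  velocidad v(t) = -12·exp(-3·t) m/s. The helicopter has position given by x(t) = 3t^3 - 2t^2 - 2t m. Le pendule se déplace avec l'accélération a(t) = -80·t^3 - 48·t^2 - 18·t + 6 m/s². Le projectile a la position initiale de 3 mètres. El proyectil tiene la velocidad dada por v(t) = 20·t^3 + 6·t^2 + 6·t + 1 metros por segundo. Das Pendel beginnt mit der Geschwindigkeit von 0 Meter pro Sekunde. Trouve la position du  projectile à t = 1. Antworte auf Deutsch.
Wir müssen unsere Gleichung für die Geschwindigkeit v(t) = 20·t^3 + 6·t^2 + 6·t + 1 1-mal integrieren. Das Integral von der Geschwindigkeit ist die Position. Mit x(0) = 3 erhalten wir x(t) = 5·t^4 + 2·t^3 + 3·t^2 + t + 3. Wir haben die Position x(t) = 5·t^4 + 2·t^3 + 3·t^2 + t + 3. Durch Einsetzen von t = 1: x(1) = 14.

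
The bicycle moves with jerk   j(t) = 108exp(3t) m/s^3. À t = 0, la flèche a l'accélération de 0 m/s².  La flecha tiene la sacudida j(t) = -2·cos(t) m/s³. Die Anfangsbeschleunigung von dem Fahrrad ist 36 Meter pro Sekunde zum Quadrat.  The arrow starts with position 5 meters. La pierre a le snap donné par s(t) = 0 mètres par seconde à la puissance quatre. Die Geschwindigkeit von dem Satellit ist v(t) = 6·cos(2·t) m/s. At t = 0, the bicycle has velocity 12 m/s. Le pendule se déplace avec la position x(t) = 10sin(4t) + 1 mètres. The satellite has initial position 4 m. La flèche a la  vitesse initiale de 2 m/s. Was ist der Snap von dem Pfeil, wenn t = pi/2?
Um dies zu lösen, müssen wir 1 Ableitung unserer Gleichung für den Ruck j(t) = -2·cos(t) nehmen. Die Ableitung von dem Ruck ergibt den Snap: s(t) = 2·sin(t). Aus der Gleichung für den Snap s(t) = 2·sin(t), setzen wir t = pi/2 ein und erhalten s = 2.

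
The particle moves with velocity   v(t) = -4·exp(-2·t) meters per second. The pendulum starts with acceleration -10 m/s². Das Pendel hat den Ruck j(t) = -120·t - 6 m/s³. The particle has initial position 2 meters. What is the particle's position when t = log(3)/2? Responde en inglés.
Starting from velocity v(t) = -4·exp(-2·t), we take 1 integral. Finding the integral of v(t) and using x(0) = 2: x(t) = 2·exp(-2·t). We have position x(t) = 2·exp(-2·t). Substituting t = log(3)/2: x(log(3)/2) = 2/3.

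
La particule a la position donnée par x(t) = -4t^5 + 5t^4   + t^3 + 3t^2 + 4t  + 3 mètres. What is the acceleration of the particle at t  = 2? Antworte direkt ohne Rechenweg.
The acceleration at t = 2 is a = -382.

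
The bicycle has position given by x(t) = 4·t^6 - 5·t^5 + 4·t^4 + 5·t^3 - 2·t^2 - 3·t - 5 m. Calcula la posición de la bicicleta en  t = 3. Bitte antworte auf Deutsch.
Mit x(t) = 4·t^6 - 5·t^5 + 4·t^4 + 5·t^3 - 2·t^2 - 3·t - 5 und Einsetzen von t = 3, finden wir x = 2128.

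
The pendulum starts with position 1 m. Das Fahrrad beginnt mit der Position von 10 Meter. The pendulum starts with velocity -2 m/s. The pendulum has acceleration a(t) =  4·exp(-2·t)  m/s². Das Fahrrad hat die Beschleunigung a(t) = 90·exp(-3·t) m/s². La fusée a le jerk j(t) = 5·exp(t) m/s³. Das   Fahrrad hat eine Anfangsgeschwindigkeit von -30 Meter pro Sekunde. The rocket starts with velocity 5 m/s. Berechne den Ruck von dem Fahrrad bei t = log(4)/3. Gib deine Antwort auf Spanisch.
Debemos derivar nuestra ecuación de la aceleración a(t) = 90·exp(-3·t) 1 vez. Derivando la aceleración, obtenemos la sacudida: j(t) = -270·exp(-3·t). De la ecuación de la sacudida j(t) = -270·exp(-3·t), sustituimos t = log(4)/3 para obtener j = -135/2.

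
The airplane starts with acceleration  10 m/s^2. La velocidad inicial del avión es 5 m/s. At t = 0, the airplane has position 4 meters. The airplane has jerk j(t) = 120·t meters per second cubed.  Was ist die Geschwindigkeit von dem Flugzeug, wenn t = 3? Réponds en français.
Pour résoudre ceci, nous devons prendre 2 primitives de notre équation du jerk j(t) = 120·t. La primitive du jerk est l'accélération. En utilisant a(0) = 10, nous obtenons a(t) = 60·t^2 + 10. En prenant ∫a(t)dt et en appliquant v(0) = 5, nous trouvons v(t) = 20·t^3 + 10·t + 5. En utilisant v(t) = 20·t^3 + 10·t + 5 et en substituant t = 3, nous trouvons v = 575.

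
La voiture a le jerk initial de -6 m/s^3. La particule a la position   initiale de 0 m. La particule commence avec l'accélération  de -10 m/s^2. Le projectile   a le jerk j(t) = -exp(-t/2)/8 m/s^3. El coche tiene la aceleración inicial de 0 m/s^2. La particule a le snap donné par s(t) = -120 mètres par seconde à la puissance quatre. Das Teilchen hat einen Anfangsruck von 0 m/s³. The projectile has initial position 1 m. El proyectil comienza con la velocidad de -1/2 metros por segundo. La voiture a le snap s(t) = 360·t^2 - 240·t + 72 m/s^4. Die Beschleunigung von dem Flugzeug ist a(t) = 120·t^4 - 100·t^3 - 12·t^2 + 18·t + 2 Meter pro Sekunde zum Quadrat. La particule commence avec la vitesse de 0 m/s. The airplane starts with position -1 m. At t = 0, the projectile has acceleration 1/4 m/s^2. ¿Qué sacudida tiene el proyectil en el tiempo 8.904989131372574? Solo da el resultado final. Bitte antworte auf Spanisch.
En t = 8.904989131372574, j = -0.00145618379060020.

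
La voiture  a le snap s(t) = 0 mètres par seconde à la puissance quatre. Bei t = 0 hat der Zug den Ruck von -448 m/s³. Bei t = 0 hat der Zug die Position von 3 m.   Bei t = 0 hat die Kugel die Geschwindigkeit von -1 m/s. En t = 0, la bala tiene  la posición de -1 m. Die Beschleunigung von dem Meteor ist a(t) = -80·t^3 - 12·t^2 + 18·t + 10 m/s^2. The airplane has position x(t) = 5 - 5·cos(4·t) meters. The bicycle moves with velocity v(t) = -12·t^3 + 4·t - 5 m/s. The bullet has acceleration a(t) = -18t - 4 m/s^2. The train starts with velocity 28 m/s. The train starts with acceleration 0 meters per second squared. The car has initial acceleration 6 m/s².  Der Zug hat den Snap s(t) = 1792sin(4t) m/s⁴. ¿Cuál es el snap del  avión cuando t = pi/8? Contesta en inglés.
Starting from position x(t) = 5 - 5·cos(4·t), we take 4 derivatives. Differentiating position, we get velocity: v(t) = 20·sin(4·t). Differentiating velocity, we get acceleration: a(t) = 80·cos(4·t). The derivative of acceleration gives jerk: j(t) = -320·sin(4·t). The derivative of jerk gives snap: s(t) = -1280·cos(4·t). Using s(t) = -1280·cos(4·t) and substituting t = pi/8, we find s = 0.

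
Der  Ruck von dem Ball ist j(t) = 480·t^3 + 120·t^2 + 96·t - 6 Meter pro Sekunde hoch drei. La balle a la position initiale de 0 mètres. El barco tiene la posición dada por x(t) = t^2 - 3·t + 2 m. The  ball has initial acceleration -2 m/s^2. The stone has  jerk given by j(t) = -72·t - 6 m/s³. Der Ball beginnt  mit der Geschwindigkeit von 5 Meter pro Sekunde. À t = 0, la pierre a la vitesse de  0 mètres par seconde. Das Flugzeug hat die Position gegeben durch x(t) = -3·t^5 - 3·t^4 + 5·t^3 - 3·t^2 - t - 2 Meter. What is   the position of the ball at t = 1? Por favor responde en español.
Debemos encontrar la integral de nuestra ecuación de la sacudida j(t) = 480·t^3 + 120·t^2 + 96·t - 6 3 veces. Integrando la sacudida y usando la condición inicial a(0) = -2, obtenemos a(t) = 120·t^4 + 40·t^3 + 48·t^2 - 6·t - 2. Integrando la aceleración y usando la condición inicial v(0) = 5, obtenemos v(t) = 24·t^5 + 10·t^4 + 16·t^3 - 3·t^2 - 2·t + 5. La antiderivada de la velocidad es la posición. Usando x(0) = 0, obtenemos x(t) = 4·t^6 + 2·t^5 + 4·t^4 - t^3 - t^2 + 5·t. Usando x(t) = 4·t^6 + 2·t^5 + 4·t^4 - t^3 - t^2 + 5·t y sustituyendo t = 1, encontramos x = 13.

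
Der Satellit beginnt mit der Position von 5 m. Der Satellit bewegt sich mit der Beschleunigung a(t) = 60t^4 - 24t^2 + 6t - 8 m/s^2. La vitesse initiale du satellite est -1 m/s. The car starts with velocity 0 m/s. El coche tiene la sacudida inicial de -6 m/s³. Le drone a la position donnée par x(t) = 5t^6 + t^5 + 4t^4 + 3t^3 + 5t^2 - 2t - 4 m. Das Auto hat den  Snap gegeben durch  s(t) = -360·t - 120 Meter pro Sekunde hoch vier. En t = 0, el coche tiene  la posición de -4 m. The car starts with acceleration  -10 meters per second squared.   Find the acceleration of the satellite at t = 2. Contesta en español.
Usando a(t) = 60·t^4 - 24·t^2 + 6·t - 8 y sustituyendo t = 2, encontramos a = 868.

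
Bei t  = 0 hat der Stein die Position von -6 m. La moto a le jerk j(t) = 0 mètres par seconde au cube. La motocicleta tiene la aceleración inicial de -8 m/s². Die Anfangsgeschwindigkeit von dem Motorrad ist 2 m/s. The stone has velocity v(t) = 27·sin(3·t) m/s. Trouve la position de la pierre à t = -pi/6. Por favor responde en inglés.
We need to integrate our velocity equation v(t) = 27·sin(3·t) 1 time. Taking ∫v(t)dt and applying x(0) = -6, we find x(t) = 3 - 9·cos(3·t). From the given position equation x(t) = 3 - 9·cos(3·t), we substitute t = -pi/6 to get x = 3.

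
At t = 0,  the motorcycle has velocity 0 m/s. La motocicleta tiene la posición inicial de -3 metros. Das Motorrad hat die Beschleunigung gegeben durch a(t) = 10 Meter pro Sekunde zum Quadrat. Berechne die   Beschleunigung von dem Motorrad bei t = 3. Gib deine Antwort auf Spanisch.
Usando a(t) = 10 y sustituyendo t = 3, encontramos a = 10.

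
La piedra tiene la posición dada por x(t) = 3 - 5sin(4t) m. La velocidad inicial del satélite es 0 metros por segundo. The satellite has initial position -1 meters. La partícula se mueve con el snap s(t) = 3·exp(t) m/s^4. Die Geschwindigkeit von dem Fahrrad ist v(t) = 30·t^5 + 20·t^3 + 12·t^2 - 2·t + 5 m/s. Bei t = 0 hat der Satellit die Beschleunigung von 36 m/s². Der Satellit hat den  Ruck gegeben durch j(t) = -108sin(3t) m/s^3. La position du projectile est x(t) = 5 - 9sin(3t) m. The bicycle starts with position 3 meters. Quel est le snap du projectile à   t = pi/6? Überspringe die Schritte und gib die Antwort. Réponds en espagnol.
El snap en t = pi/6 es s = -729.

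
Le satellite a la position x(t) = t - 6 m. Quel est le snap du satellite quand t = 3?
En partant de la position x(t) = t - 6, nous prenons 4 dérivées. En dérivant la position, nous obtenons la vitesse: v(t) = 1. En prenant d/dt de v(t), nous trouvons a(t) = 0. En prenant d/dt de a(t), nous trouvons j(t) = 0. La dérivée du jerk donne le snap: s(t) = 0. En utilisant s(t) = 0 et en substituant t = 3, nous trouvons s = 0.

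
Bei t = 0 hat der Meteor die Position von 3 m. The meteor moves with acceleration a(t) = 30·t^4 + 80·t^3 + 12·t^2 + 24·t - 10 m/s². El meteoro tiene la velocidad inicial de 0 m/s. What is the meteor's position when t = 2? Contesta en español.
Para resolver esto, necesitamos tomar 2 antiderivadas de nuestra ecuación de la aceleración a(t) = 30·t^4 + 80·t^3 + 12·t^2 + 24·t - 10. Integrando la aceleración y usando la condición inicial v(0) = 0, obtenemos v(t) = 2·t·(3·t^4 + 10·t^3 + 2·t^2 + 6·t - 5). La integral de la velocidad, con x(0) = 3, da la posición: x(t) = t^6 + 4·t^5 + t^4 + 4·t^3 - 5·t^2 + 3. Usando x(t) = t^6 + 4·t^5 + t^4 + 4·t^3 - 5·t^2 + 3 y sustituyendo t = 2, encontramos x = 223.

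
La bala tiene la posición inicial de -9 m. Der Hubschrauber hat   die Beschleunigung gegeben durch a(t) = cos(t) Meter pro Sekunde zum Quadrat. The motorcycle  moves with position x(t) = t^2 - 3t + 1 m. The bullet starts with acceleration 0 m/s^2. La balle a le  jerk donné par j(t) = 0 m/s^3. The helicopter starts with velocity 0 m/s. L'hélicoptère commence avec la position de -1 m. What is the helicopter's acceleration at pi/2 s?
From the given acceleration equation a(t) = cos(t), we substitute t = pi/2 to get a = 0.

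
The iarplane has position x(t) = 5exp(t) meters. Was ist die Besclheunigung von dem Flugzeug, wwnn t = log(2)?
Wir müssen unsere Gleichung für die Position x(t) = 5·exp(t) 2-mal ableiten. Mit d/dt von x(t) finden wir v(t) = 5·exp(t). Durch Ableiten von der Geschwindigkeit erhalten wir die Beschleunigung: a(t) = 5·exp(t). Wir haben die Beschleunigung a(t) = 5·exp(t). Durch Einsetzen von t = log(2): a(log(2)) = 10.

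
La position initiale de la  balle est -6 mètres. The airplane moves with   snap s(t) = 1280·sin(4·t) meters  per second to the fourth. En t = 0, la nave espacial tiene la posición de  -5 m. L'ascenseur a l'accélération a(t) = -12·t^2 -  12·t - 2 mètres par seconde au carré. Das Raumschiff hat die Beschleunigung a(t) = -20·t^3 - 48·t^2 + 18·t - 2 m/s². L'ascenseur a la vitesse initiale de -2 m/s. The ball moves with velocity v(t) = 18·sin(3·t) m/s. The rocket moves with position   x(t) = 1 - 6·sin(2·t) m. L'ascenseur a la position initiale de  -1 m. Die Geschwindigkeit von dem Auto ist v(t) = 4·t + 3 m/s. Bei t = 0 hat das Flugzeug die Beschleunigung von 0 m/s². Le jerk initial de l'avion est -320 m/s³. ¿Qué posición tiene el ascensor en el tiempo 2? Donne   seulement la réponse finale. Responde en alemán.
Bei t = 2, x = -41.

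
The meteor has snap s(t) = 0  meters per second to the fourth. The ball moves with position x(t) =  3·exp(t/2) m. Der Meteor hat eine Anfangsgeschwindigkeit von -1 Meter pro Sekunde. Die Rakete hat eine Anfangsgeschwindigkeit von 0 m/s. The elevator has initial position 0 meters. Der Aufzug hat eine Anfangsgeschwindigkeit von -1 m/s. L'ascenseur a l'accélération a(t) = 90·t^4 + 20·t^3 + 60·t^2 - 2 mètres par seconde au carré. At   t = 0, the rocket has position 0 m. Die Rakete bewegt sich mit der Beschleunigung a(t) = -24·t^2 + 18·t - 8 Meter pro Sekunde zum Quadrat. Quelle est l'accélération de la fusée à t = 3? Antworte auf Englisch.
Using a(t) = -24·t^2 + 18·t - 8 and substituting t = 3, we find a = -170.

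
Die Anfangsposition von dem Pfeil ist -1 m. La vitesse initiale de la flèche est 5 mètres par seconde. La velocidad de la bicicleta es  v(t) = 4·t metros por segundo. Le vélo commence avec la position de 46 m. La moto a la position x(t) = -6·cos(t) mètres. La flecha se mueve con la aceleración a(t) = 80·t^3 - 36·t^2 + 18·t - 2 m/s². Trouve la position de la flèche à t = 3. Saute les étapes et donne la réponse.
À t = 3, x = 815.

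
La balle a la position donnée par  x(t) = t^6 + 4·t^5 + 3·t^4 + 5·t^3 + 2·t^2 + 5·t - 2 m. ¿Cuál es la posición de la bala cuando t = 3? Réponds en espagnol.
Usando x(t) = t^6 + 4·t^5 + 3·t^4 + 5·t^3 + 2·t^2 + 5·t - 2 y sustituyendo t = 3, encontramos x = 2110.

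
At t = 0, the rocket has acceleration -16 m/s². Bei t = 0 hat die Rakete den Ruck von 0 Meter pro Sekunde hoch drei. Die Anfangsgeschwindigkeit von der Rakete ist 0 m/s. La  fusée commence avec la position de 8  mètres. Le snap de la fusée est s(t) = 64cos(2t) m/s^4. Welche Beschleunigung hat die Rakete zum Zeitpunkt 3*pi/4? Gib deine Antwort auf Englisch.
We need to integrate our snap equation s(t) = 64·cos(2·t) 2 times. The integral of snap, with j(0) = 0, gives jerk: j(t) = 32·sin(2·t). The antiderivative of jerk, with a(0) = -16, gives acceleration: a(t) = -16·cos(2·t). From the given acceleration equation a(t) = -16·cos(2·t), we substitute t = 3*pi/4 to get a = 0.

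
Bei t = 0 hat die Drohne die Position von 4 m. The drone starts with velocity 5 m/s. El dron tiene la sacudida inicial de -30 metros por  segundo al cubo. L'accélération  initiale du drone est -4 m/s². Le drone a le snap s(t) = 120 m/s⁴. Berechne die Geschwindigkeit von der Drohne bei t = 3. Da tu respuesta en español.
Partiendo del snap s(t) = 120, tomamos 3 antiderivadas. Integrando el snap y usando la condición inicial j(0) = -30, obtenemos j(t) = 120·t - 30. La integral de la sacudida es la aceleración. Usando a(0) = -4, obtenemos a(t) = 60·t^2 - 30·t - 4. La integral de la aceleración es la velocidad. Usando v(0) = 5, obtenemos v(t) = 20·t^3 - 15·t^2 - 4·t + 5. Usando v(t) = 20·t^3 - 15·t^2 - 4·t + 5 y sustituyendo t = 3, encontramos v = 398.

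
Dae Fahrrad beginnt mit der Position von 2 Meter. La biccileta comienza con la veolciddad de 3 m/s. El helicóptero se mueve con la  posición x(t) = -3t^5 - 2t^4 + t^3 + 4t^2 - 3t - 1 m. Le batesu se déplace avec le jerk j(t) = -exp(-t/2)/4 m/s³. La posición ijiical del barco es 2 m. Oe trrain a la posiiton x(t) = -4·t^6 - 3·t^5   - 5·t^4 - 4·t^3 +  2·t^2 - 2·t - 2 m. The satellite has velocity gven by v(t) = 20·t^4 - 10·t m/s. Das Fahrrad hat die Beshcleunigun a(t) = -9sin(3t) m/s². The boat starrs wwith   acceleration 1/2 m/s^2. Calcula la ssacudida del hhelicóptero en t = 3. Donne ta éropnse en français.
En partant de la position x(t) = -3·t^5 - 2·t^4 + t^3 + 4·t^2 - 3·t - 1, nous prenons 3 dérivées. En prenant d/dt de x(t), nous trouvons v(t) = -15·t^4 - 8·t^3 + 3·t^2 + 8·t - 3. En dérivant la vitesse, nous obtenons l'accélération: a(t) = -60·t^3 - 24·t^2 + 6·t + 8. En dérivant l'accélération, nous obtenons le jerk: j(t) = -180·t^2 - 48·t + 6. Nous avons le jerk j(t) = -180·t^2 - 48·t + 6. En substituant t = 3: j(3) = -1758.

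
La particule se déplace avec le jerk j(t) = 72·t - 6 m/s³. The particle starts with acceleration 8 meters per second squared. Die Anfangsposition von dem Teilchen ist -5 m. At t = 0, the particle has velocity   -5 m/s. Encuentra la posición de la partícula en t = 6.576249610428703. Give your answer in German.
Wir müssen die Stammfunktion unserer Gleichung für den Ruck j(t) = 72·t - 6 3-mal finden. Durch Integration von dem Ruck und Verwendung der Anfangsbedingung a(0) = 8, erhalten wir a(t) = 36·t^2 - 6·t + 8. Das Integral von der Beschleunigung, mit v(0) = -5, ergibt die Geschwindigkeit: v(t) = 12·t^3 - 3·t^2 + 8·t - 5. Die Stammfunktion von der Geschwindigkeit, mit x(0) = -5, ergibt die Position: x(t) = 3·t^4 - t^3 + 4·t^2 - 5·t - 5. Mit x(t) = 3·t^4 - t^3 + 4·t^2 - 5·t - 5 und Einsetzen von t = 6.576249610428703, finden wir x = 5461.62785373768.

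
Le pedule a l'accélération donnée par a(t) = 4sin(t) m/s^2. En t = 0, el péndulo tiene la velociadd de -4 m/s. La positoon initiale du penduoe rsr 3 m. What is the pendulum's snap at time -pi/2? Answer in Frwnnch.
En partant de l'accélération a(t) = 4·sin(t), nous prenons 2 dérivées. En dérivant l'accélération, nous obtenons le jerk: j(t) = 4·cos(t). En dérivant le jerk, nous obtenons le snap: s(t) = -4·sin(t). Nous avons le snap s(t) = -4·sin(t). En substituant t = -pi/2: s(-pi/2) = 4.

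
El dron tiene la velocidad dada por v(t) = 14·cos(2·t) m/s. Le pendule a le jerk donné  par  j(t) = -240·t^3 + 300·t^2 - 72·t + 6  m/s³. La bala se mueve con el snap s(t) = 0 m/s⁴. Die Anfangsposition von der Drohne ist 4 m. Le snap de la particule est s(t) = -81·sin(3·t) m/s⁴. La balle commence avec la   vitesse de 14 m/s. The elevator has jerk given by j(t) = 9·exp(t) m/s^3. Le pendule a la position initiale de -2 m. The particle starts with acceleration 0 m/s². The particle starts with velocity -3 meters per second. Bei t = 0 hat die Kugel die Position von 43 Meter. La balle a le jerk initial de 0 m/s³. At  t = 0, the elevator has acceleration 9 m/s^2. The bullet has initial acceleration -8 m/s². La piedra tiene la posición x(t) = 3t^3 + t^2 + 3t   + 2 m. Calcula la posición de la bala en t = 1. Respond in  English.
To solve this, we need to take 4 integrals of our snap equation s(t) = 0. The integral of snap, with j(0) = 0, gives jerk: j(t) = 0. Integrating jerk and using the initial condition a(0) = -8, we get a(t) = -8. Finding the antiderivative of a(t) and using v(0) = 14: v(t) = 14 - 8·t. The integral of velocity is position. Using x(0) = 43, we get x(t) = -4·t^2 + 14·t + 43. Using x(t) = -4·t^2 + 14·t + 43 and substituting t = 1, we find x = 53.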